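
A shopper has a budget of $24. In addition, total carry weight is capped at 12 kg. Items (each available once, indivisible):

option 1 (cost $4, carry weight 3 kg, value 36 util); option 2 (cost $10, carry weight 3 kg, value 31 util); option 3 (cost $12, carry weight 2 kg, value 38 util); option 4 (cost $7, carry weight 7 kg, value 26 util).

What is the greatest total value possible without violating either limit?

Feasible sets respecting both limits:
- option 1+option 3+option 4: cost 23, carry weight 12, value 100
- option 1+option 3: cost 16, carry weight 5, value 74
- option 2+option 3: cost 22, carry weight 5, value 69
Best: 100 util.

100 util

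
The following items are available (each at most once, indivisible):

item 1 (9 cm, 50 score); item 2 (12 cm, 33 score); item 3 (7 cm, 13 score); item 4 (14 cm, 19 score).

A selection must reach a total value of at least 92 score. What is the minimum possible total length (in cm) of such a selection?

Subsets with value ≥ 92, sorted by total length:
- item 1+item 2+item 3: length 28, value 96
- item 1+item 2+item 4: length 35, value 102
- item 1+item 2+item 3+item 4: length 42, value 115
Minimum length: 28 cm.

28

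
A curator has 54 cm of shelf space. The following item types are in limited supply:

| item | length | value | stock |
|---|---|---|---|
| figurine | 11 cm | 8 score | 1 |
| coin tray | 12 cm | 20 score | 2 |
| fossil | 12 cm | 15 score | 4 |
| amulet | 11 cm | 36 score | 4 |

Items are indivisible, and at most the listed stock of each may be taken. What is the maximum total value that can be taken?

Top feasible selections:
- 4×amulet: length 44, value 144
- 1×coin tray + 3×amulet: length 45, value 128
- 1×fossil + 3×amulet: length 45, value 123
- 1×figurine + 3×amulet: length 44, value 116
Best: 144 score.

144 score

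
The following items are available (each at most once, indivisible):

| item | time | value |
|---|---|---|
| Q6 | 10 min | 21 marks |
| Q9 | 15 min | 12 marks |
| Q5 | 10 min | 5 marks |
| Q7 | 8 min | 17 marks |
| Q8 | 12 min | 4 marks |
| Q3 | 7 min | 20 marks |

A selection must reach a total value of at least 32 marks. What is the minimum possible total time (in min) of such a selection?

15

Subsets with value ≥ 32, sorted by total time:
- Q7+Q3: time 15, value 37
- Q6+Q3: time 17, value 41
- Q6+Q7: time 18, value 38
Minimum time: 15 min.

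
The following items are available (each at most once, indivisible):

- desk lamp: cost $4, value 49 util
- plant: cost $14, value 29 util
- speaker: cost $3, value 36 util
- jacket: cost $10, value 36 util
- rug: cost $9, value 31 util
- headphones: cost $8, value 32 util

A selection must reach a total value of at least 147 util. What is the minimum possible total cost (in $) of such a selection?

Subsets with value ≥ 147, sorted by total cost:
- desk lamp+speaker+rug+headphones: cost 24, value 148
- desk lamp+speaker+jacket+headphones: cost 25, value 153
- desk lamp+speaker+jacket+rug: cost 26, value 152
Minimum cost: 24 $.

24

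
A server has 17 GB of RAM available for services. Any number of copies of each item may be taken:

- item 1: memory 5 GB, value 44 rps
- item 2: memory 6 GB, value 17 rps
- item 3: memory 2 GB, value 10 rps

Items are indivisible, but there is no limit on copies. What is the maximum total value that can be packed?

Best value-per-unit is item 1 at 44/5; filling with it alone gives 3×44 = 132.
Optimal mix: 3×item 1 + 1×item 3 → memory 17, value 142.

142 rps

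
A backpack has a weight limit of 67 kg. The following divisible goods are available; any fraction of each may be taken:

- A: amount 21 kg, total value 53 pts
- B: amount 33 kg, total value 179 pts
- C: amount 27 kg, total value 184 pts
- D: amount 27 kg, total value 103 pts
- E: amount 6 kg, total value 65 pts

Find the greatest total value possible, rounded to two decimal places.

Take in order of value per unit:
- E (65/6 per unit): all 6 → value 65, running total 65.00
- C (184/27 per unit): all 27 → value 184, running total 249.00
- B (179/33 per unit): all 33 → value 179, running total 428.00
- D (103/27 per unit): 1 of 27 → value 1×103/27 = 3.8148, running total 431.81
Total 431.81.

431.81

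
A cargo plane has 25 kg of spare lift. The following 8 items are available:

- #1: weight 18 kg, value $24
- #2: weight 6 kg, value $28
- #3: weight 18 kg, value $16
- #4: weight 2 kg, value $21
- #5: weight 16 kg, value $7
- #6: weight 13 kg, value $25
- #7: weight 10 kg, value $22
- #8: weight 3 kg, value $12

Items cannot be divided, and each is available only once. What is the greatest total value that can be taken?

Check high-value combinations within 25 kg:
- #2+#4+#6+#8: weight 6+2+13+3=24, value 28+21+25+12=86
- #2+#4+#7+#8: weight 6+2+10+3=21, value 28+21+22+12=83
- #2+#4+#6: weight 6+2+13=21, value 28+21+25=74
- #2+#4+#7: weight 6+2+10=18, value 28+21+22=71
- #4+#6+#7: weight 2+13+10=25, value 21+25+22=68
Best: $86.

$86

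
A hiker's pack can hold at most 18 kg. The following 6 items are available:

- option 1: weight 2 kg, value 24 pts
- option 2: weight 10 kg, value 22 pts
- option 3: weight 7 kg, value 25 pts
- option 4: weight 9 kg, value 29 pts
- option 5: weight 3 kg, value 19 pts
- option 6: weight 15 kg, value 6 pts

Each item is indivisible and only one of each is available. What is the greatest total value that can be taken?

78 pts

Check high-value combinations within 18 kg:
- option 1+option 3+option 4: weight 2+7+9=18, value 24+25+29=78
- option 1+option 4+option 5: weight 2+9+3=14, value 24+29+19=72
- option 1+option 3+option 5: weight 2+7+3=12, value 24+25+19=68
- option 1+option 2+option 5: weight 2+10+3=15, value 24+22+19=65
Best: 78 pts.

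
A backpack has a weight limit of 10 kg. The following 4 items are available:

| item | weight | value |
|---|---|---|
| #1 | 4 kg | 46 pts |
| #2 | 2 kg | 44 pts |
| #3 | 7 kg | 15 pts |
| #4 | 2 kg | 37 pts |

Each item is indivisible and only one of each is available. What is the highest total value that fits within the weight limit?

127 pts

Check high-value combinations within 10 kg:
- #1+#2+#4: weight 4+2+2=8, value 46+44+37=127
- #1+#2: weight 4+2=6, value 46+44=90
- #1+#4: weight 4+2=6, value 46+37=83
- #2+#4: weight 2+2=4, value 44+37=81
- #2+#3: weight 2+7=9, value 44+15=59
Best: 127 pts.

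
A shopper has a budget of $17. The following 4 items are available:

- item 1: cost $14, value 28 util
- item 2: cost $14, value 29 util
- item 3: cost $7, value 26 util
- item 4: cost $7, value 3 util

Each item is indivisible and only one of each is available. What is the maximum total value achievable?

29 util

Check high-value combinations within $17:
- item 2: cost 14, value 29
- item 3+item 4: cost 7+7=14, value 26+3=29
- item 1: cost 14, value 28
Best: 29 util.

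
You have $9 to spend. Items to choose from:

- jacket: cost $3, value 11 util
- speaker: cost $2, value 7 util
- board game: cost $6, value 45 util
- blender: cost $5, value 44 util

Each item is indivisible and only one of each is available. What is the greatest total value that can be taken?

56 util

Check high-value combinations within $9:
- jacket+board game: cost 3+6=9, value 11+45=56
- jacket+blender: cost 3+5=8, value 11+44=55
- speaker+board game: cost 2+6=8, value 7+45=52
- speaker+blender: cost 2+5=7, value 7+44=51
- board game: cost 6, value 45
Best: 56 util.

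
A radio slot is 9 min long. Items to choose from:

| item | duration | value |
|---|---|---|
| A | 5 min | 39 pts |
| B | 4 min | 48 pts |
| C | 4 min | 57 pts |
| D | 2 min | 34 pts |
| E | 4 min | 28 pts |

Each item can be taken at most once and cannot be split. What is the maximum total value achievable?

105 pts

Check high-value combinations within 9 min:
- B+C: duration 4+4=8, value 48+57=105
- A+C: duration 5+4=9, value 39+57=96
- C+D: duration 4+2=6, value 57+34=91
- A+B: duration 5+4=9, value 39+48=87
Best: 105 pts.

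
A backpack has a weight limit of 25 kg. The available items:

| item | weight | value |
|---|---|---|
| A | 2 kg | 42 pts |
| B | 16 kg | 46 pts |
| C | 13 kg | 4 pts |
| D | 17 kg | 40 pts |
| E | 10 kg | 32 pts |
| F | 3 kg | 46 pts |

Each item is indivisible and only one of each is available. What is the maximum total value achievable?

This is a 0/1 knapsack; check combinations near the capacity.
- A+B+F: weight 2+16+3=21, value 42+46+46=134
- A+D+F: weight 2+17+3=22, value 42+40+46=128
- A+E+F: weight 2+10+3=15, value 42+32+46=120
Best: 134 pts.

134 pts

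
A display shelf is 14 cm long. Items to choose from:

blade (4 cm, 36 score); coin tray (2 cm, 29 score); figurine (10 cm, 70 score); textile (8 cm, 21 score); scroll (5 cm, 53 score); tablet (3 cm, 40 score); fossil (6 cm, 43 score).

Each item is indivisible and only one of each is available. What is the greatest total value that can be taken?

158 score

Check high-value combinations within 14 cm:
- blade+coin tray+scroll+tablet: length 4+2+5+3=14, value 36+29+53+40=158
- scroll+tablet+fossil: length 5+3+6=14, value 53+40+43=136
- blade+scroll+tablet: length 4+5+3=12, value 36+53+40=129
Best: 158 score.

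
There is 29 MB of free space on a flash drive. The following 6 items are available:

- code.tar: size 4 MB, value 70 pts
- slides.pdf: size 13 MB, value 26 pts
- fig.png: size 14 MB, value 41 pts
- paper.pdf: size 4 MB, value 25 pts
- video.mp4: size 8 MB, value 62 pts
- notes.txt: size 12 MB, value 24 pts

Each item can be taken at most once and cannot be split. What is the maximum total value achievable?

183 pts

This is a 0/1 knapsack; check combinations near the capacity.
- code.tar+slides.pdf+paper.pdf+video.mp4: size 4+13+4+8=29, value 70+26+25+62=183
- code.tar+paper.pdf+video.mp4+notes.txt: size 4+4+8+12=28, value 70+25+62+24=181
- code.tar+fig.png+video.mp4: size 4+14+8=26, value 70+41+62=173
- code.tar+slides.pdf+video.mp4: size 4+13+8=25, value 70+26+62=158
Best: 183 pts.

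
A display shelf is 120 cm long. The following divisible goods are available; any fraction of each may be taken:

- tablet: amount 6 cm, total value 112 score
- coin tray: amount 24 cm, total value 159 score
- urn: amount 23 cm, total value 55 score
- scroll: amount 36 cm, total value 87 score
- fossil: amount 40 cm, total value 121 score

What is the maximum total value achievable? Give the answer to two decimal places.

Take in order of value per unit:
- tablet (112/6 per unit): all 6 → value 112, running total 112.00
- coin tray (159/24 per unit): all 24 → value 159, running total 271.00
- fossil (121/40 per unit): all 40 → value 121, running total 392.00
- scroll (87/36 per unit): all 36 → value 87, running total 479.00
- urn (55/23 per unit): 14 of 23 → value 14×55/23 = 33.4783, running total 512.48
Total 512.48.

512.48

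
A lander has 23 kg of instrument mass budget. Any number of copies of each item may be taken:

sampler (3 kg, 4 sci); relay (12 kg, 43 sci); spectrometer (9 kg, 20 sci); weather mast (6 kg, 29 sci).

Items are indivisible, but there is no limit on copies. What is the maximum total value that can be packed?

91 sci

Best value-per-unit is weather mast at 29/6; filling with it alone gives 3×29 = 87.
Optimal mix: 1×sampler + 3×weather mast → mass 21, value 91.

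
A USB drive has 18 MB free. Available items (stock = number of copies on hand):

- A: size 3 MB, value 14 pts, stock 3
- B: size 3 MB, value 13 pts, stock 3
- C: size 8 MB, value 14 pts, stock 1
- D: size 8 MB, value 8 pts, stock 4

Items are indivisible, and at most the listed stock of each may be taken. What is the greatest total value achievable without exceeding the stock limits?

Top feasible selections:
- 3×A + 3×B: size 18, value 81
- 3×A + 2×B: size 15, value 68
- 2×A + 3×B: size 15, value 67
Best: 81 pts.

81 pts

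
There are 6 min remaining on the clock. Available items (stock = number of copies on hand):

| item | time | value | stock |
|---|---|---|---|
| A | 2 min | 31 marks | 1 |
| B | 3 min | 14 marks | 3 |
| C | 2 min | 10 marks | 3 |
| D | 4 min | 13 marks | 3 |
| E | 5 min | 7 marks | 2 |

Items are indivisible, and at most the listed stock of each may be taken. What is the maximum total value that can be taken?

Best selections within time 6 and stock limits:
- 1×A + 2×C: time 6, value 51
- 1×A + 1×B: time 5, value 45
- 1×A + 1×D: time 6, value 44
- 1×A + 1×C: time 4, value 41
Best: 51 marks.

51 marks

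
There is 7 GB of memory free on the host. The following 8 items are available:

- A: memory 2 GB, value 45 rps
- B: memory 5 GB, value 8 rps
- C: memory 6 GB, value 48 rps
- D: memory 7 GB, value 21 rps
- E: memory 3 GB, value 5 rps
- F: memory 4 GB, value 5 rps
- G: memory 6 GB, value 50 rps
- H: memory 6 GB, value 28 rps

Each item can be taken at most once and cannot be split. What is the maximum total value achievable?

Check high-value combinations within 7 GB:
- A+B: memory 2+5=7, value 45+8=53
- A+E: memory 2+3=5, value 45+5=50
- A+F: memory 2+4=6, value 45+5=50
Best: 53 rps.

53 rps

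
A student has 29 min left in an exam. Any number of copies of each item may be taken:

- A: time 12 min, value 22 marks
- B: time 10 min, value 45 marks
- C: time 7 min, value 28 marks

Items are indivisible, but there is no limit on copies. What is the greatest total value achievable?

118 marks

Best value-per-unit is B at 45/10; filling with it alone gives 2×45 = 90.
Optimal mix: 2×B + 1×C → time 27, value 118.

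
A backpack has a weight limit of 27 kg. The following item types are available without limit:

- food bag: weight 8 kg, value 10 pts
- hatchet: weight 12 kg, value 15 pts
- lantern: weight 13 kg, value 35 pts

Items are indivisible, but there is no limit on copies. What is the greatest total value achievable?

70 pts

Best value-per-unit is lantern at 35/13, and filling with it alone uses weight 2×13=26. No mix of the others beats 2×35 = 70.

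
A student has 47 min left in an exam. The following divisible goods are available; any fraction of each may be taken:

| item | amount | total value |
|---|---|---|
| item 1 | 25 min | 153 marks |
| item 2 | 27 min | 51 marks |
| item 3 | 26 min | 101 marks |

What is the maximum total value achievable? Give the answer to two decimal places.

Take in order of value per unit:
- item 1 (153/25 per unit): all 25 → value 153, running total 153.00
- item 3 (101/26 per unit): 22 of 26 → value 22×101/26 = 85.4615, running total 238.46
Total 238.46.

238.46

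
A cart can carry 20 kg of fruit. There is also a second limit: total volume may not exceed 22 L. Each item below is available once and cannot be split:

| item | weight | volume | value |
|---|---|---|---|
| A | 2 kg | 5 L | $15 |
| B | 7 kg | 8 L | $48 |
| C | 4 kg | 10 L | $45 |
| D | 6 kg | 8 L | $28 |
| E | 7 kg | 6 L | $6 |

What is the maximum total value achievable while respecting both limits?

Feasible sets respecting both limits:
- B+C: weight 11, volume 18, value 93
- A+B+D: weight 15, volume 21, value 91
- B+D+E: weight 20, volume 22, value 82
- B+D: weight 13, volume 16, value 76
Best: $93.

$93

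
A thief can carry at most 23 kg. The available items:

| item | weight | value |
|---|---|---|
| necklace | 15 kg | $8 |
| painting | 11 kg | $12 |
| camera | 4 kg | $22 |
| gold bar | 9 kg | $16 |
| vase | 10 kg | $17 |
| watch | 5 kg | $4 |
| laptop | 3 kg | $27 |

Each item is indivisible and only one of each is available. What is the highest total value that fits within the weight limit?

This is a 0/1 knapsack; check combinations near the capacity.
- camera+vase+watch+laptop: weight 4+10+5+3=22, value 22+17+4+27=70
- camera+gold bar+watch+laptop: weight 4+9+5+3=21, value 22+16+4+27=69
- camera+vase+laptop: weight 4+10+3=17, value 22+17+27=66
- camera+gold bar+laptop: weight 4+9+3=16, value 22+16+27=65
- painting+camera+watch+laptop: weight 11+4+5+3=23, value 12+22+4+27=65
Best: $70.

$70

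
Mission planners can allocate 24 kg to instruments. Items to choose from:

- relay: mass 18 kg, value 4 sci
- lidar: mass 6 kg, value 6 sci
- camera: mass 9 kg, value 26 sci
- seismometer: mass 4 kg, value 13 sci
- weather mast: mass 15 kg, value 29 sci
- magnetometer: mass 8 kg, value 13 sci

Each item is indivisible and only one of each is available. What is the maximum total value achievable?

This is a 0/1 knapsack; check combinations near the capacity.
- camera+weather mast: mass 9+15=24, value 26+29=55
- camera+seismometer+magnetometer: mass 9+4+8=21, value 26+13+13=52
- lidar+camera+seismometer: mass 6+9+4=19, value 6+26+13=45
Best: 55 sci.

55 sci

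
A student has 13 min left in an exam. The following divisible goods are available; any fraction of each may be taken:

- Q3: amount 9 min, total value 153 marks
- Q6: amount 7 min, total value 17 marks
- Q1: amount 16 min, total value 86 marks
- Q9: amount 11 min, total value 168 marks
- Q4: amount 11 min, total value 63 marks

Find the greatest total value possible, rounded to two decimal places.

214.09

Take in order of value per unit:
- Q3 (153/9 per unit): all 9 → value 153, running total 153.00
- Q9 (168/11 per unit): 4 of 11 → value 4×168/11 = 61.0909, running total 214.09
Total 214.09.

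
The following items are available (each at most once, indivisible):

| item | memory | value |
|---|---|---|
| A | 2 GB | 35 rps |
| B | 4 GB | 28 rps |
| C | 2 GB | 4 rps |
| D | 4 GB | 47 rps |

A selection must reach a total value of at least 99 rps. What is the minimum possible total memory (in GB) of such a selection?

Subsets with value ≥ 99, sorted by total memory:
- A+B+D: memory 10, value 110
- A+B+C+D: memory 12, value 114
Minimum memory: 10 GB.

10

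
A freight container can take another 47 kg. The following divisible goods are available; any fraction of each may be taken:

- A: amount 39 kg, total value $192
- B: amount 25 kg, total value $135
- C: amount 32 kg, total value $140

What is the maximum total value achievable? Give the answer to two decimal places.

243.31

Take in order of value per unit:
- B (135/25 per unit): all 25 → value 135, running total 135.00
- A (192/39 per unit): 22 of 39 → value 22×192/39 = 108.3077, running total 243.31
Total 243.31.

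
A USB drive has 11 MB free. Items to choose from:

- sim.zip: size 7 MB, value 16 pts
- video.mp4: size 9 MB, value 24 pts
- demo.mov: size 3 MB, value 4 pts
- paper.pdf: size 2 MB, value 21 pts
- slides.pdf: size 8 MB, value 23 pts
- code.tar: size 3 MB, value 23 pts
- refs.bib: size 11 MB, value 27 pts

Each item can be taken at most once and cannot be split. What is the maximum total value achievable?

48 pts

Check high-value combinations within 11 MB:
- demo.mov+paper.pdf+code.tar: size 3+2+3=8, value 4+21+23=48
- slides.pdf+code.tar: size 8+3=11, value 23+23=46
- video.mp4+paper.pdf: size 9+2=11, value 24+21=45
- paper.pdf+code.tar: size 2+3=5, value 21+23=44
- paper.pdf+slides.pdf: size 2+8=10, value 21+23=44
Best: 48 pts.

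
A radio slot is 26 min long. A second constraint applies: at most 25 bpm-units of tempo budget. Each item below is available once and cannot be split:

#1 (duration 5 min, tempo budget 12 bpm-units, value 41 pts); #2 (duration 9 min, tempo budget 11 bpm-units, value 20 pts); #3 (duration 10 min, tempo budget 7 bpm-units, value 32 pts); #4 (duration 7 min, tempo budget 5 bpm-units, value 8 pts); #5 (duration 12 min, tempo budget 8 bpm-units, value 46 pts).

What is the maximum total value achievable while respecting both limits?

Feasible sets respecting both limits:
- #1+#4+#5: duration 24, tempo budget 25, value 95
- #1+#5: duration 17, tempo budget 20, value 87
- #1+#3+#4: duration 22, tempo budget 24, value 81
- #3+#5: duration 22, tempo budget 15, value 78
Best: 95 pts.

95 pts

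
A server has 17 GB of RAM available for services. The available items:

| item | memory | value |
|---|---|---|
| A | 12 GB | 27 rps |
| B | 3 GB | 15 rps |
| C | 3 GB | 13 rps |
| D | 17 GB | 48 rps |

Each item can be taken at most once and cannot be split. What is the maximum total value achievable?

Check high-value combinations within 17 GB:
- D: memory 17, value 48
- A+B: memory 12+3=15, value 27+15=42
- A+C: memory 12+3=15, value 27+13=40
- B+C: memory 3+3=6, value 15+13=28
- A: memory 12, value 27
Best: 48 rps.

48 rps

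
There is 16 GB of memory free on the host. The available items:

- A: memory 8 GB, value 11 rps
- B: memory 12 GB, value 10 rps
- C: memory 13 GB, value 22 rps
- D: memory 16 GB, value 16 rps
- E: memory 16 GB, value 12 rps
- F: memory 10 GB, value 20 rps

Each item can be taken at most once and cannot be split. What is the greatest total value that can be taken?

Check high-value combinations within 16 GB:
- C: memory 13, value 22
- F: memory 10, value 20
- D: memory 16, value 16
- E: memory 16, value 12
- A: memory 8, value 11
Best: 22 rps.

22 rps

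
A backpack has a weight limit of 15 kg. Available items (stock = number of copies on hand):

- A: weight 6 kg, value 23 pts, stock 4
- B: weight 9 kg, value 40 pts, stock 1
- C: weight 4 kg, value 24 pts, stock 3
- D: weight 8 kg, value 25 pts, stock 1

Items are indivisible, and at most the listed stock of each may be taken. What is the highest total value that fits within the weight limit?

Best selections within weight 15 and stock limits:
- 3×C: weight 12, value 72
- 1×A + 2×C: weight 14, value 71
- 1×B + 1×C: weight 13, value 64
- 1×A + 1×B: weight 15, value 63
Best: 72 pts.

72 pts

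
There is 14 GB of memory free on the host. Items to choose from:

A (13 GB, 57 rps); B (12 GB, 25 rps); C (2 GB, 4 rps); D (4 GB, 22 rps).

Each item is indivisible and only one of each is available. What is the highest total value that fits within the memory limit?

57 rps

Check high-value combinations within 14 GB:
- A: memory 13, value 57
- B+C: memory 12+2=14, value 25+4=29
- C+D: memory 2+4=6, value 4+22=26
- B: memory 12, value 25
- D: memory 4, value 22
Best: 57 rps.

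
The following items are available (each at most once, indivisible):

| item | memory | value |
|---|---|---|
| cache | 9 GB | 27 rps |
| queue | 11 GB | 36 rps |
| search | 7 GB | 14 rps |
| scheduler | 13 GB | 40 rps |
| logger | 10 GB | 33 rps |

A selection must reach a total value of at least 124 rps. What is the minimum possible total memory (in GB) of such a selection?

Subsets with value ≥ 124, sorted by total memory:
- cache+queue+scheduler+logger: memory 43, value 136
- cache+queue+search+scheduler+logger: memory 50, value 150
Minimum memory: 43 GB.

43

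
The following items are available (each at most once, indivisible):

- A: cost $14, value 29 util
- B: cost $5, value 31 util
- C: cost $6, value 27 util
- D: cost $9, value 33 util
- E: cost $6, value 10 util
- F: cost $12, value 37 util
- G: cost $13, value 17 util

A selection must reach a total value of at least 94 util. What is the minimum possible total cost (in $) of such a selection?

Subsets with value ≥ 94, sorted by total cost:
- B+C+F: cost 23, value 95
- B+C+D+E: cost 26, value 101
- B+D+F: cost 26, value 101
- C+D+F: cost 27, value 97
Minimum cost: 23 $.

23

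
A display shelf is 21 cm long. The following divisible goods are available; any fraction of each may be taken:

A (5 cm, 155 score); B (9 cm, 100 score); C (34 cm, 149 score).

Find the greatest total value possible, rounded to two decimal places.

Take in order of value per unit:
- A (155/5 per unit): all 5 → value 155, running total 155.00
- B (100/9 per unit): all 9 → value 100, running total 255.00
- C (149/34 per unit): 7 of 34 → value 7×149/34 = 30.6765, running total 285.68
Total 285.68.

285.68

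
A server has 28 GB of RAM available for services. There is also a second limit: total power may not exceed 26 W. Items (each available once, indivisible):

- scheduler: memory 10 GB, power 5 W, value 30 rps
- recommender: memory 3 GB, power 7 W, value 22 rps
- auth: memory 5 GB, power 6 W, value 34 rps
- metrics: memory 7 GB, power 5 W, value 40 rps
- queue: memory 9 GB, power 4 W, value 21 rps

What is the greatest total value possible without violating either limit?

Feasible sets respecting both limits:
- scheduler+recommender+auth+metrics: memory 25, power 23, value 126
- recommender+auth+metrics+queue: memory 24, power 22, value 117
- scheduler+recommender+auth+queue: memory 27, power 22, value 107
- scheduler+auth+metrics: memory 22, power 16, value 104
Best: 126 rps.

126 rps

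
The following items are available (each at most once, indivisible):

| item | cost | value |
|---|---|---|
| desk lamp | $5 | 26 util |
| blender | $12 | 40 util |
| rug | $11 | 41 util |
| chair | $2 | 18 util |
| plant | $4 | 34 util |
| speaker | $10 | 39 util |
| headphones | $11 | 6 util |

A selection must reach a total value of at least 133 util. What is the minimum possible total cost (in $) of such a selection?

29

Subsets with value ≥ 133, sorted by total cost:
- blender+rug+chair+plant: cost 29, value 133
- desk lamp+rug+plant+speaker: cost 30, value 140
Minimum cost: 29 $.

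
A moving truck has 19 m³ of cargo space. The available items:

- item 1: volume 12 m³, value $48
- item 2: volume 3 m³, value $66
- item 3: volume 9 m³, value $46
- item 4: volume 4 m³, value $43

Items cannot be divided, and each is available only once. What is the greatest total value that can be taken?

$157

Check high-value combinations within 19 m³:
- item 1+item 2+item 4: volume 12+3+4=19, value 48+66+43=157
- item 2+item 3+item 4: volume 3+9+4=16, value 66+46+43=155
- item 1+item 2: volume 12+3=15, value 48+66=114
- item 2+item 3: volume 3+9=12, value 66+46=112
Best: $157.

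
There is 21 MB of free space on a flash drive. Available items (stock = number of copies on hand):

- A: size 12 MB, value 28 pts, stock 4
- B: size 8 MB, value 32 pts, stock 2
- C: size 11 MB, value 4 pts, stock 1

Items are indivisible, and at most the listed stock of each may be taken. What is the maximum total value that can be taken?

64 pts

Top feasible selections:
- 2×B: size 16, value 64
- 1×A + 1×B: size 20, value 60
- 1×B + 1×C: size 19, value 36
Best: 64 pts.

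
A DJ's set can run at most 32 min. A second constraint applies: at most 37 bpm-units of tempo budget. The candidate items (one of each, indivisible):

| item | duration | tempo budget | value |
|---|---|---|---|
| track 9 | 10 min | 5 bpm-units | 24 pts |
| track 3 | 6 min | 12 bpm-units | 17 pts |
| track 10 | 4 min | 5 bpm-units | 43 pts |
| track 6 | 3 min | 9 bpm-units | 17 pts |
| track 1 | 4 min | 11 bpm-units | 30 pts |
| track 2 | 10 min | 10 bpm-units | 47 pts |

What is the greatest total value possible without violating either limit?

144 pts

Feasible sets respecting both limits:
- track 9+track 10+track 1+track 2: duration 28, tempo budget 31, value 144
- track 10+track 6+track 1+track 2: duration 21, tempo budget 35, value 137
- track 9+track 3+track 10+track 2: duration 30, tempo budget 32, value 131
Best: 144 pts.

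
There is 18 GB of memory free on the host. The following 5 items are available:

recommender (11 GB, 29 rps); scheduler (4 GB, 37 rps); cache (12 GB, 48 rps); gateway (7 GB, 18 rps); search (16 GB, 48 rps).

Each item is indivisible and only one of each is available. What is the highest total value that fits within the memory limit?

85 rps

Check high-value combinations within 18 GB:
- scheduler+cache: memory 4+12=16, value 37+48=85
- recommender+scheduler: memory 11+4=15, value 29+37=66
- scheduler+gateway: memory 4+7=11, value 37+18=55
- cache: memory 12, value 48
Best: 85 rps.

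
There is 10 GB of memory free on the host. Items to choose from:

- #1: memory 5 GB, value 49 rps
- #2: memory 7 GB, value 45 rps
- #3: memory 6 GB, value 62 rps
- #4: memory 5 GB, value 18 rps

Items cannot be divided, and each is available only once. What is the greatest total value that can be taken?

67 rps

Check high-value combinations within 10 GB:
- #1+#4: memory 5+5=10, value 49+18=67
- #3: memory 6, value 62
- #1: memory 5, value 49
- #2: memory 7, value 45
- #4: memory 5, value 18
Best: 67 rps.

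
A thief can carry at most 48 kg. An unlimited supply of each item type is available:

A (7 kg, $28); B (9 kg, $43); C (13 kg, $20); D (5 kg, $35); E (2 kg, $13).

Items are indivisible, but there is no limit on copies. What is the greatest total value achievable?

Best value-per-unit is D at 35/5; filling with it alone gives 9×35 = 315.
Optimal mix: 8×D + 4×E → weight 48, value 332.

$332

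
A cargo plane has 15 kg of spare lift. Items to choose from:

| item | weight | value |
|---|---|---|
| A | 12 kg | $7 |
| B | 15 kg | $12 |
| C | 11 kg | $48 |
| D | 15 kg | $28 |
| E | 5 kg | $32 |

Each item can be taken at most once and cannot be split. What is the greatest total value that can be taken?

$48

This is a 0/1 knapsack; check combinations near the capacity.
- C: weight 11, value 48
- E: weight 5, value 32
- D: weight 15, value 28
- B: weight 15, value 12
Best: $48.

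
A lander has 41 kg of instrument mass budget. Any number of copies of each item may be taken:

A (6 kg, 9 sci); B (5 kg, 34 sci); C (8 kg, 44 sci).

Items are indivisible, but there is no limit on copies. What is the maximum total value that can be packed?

Best value-per-unit is B at 34/5, and filling with it alone uses mass 8×5=40. No mix of the others beats 8×34 = 272.

272 sci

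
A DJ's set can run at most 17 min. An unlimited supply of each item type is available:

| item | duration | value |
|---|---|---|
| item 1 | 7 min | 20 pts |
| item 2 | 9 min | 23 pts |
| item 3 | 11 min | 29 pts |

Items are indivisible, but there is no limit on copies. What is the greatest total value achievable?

Best value-per-unit is item 1 at 20/7; filling with it alone gives 2×20 = 40.
Optimal mix: 1×item 1 + 1×item 2 → duration 16, value 43.

43 pts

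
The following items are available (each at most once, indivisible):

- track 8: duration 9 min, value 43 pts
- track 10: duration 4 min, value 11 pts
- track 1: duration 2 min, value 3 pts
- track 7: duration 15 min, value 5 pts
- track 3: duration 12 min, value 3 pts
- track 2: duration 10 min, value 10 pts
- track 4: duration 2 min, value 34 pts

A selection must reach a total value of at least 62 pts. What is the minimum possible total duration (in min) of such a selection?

11

Subsets with value ≥ 62, sorted by total duration:
- track 8+track 4: duration 11, value 77
- track 8+track 1+track 4: duration 13, value 80
- track 8+track 10+track 4: duration 15, value 88
Minimum duration: 11 min.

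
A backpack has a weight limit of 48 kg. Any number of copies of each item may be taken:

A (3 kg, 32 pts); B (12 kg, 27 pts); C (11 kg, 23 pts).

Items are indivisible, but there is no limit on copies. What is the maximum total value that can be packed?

512 pts

Best value-per-unit is A at 32/3, and filling with it alone uses weight 16×3=48. No mix of the others beats 16×32 = 512.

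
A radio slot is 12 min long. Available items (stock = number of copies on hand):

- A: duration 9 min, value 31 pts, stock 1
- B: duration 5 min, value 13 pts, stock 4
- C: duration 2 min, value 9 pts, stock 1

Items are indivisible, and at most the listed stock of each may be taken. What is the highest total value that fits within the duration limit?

Best selections within duration 12 and stock limits:
- 1×A + 1×C: duration 11, value 40
- 2×B + 1×C: duration 12, value 35
- 1×A: duration 9, value 31
- 2×B: duration 10, value 26
Best: 40 pts.

40 pts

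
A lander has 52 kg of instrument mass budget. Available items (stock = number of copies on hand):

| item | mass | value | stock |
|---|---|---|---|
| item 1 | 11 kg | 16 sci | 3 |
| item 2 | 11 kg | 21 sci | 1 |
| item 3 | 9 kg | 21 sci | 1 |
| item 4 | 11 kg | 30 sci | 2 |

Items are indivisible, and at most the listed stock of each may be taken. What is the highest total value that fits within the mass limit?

Top feasible selections:
- 1×item 2 + 1×item 3 + 2×item 4: mass 42, value 102
- 1×item 1 + 1×item 3 + 2×item 4: mass 42, value 97
- 1×item 1 + 1×item 2 + 2×item 4: mass 44, value 97
Best: 102 sci.

102 sci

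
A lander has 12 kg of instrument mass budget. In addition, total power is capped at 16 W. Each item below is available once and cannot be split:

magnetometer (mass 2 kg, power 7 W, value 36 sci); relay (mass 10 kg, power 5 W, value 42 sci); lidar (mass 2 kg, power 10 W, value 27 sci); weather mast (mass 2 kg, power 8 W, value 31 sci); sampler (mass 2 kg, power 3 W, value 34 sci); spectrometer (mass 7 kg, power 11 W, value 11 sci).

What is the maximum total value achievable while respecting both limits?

78 sci

Feasible sets respecting both limits:
- magnetometer+relay: mass 12, power 12, value 78
- relay+sampler: mass 12, power 8, value 76
- relay+weather mast: mass 12, power 13, value 73
- magnetometer+sampler: mass 4, power 10, value 70
Best: 78 sci.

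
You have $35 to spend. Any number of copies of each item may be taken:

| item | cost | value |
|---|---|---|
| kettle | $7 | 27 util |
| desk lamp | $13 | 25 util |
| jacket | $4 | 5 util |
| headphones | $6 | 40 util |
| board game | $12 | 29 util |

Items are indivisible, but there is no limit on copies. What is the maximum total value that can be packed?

Best value-per-unit is headphones at 40/6; filling with it alone gives 5×40 = 200.
Optimal mix: 1×jacket + 5×headphones → cost 34, value 205.

205 util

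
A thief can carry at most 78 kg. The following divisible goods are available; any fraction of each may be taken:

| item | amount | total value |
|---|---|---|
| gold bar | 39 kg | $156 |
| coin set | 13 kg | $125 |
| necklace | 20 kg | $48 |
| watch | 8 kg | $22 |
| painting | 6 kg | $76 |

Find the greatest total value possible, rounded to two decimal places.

407.80

Take in order of value per unit:
- painting (76/6 per unit): all 6 → value 76, running total 76.00
- coin set (125/13 per unit): all 13 → value 125, running total 201.00
- gold bar (156/39 per unit): all 39 → value 156, running total 357.00
- watch (22/8 per unit): all 8 → value 22, running total 379.00
- necklace (48/20 per unit): 12 of 20 → value 12×48/20 = 28.8000, running total 407.80
Total 407.80.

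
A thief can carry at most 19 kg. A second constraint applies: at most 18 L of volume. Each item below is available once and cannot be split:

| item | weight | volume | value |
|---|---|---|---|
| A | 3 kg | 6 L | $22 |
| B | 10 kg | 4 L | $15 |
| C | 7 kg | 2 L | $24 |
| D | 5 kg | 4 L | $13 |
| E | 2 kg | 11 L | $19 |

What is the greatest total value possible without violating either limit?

Feasible sets respecting both limits:
- A+C+D: weight 15, volume 12, value 59
- B+C+E: weight 19, volume 17, value 58
- C+D+E: weight 14, volume 17, value 56
Best: $59.

$59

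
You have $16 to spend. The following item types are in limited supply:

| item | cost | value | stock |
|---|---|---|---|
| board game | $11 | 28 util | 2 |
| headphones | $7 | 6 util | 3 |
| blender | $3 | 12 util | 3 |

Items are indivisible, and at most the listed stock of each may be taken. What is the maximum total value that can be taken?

42 util

Best selections within cost 16 and stock limits:
- 1×headphones + 3×blender: cost 16, value 42
- 1×board game + 1×blender: cost 14, value 40
- 3×blender: cost 9, value 36
- 1×headphones + 2×blender: cost 13, value 30
Best: 42 util.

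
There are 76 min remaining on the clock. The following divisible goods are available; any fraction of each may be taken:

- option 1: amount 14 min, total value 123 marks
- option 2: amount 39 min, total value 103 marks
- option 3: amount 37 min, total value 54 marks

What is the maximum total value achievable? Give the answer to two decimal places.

Take in order of value per unit:
- option 1 (123/14 per unit): all 14 → value 123, running total 123.00
- option 2 (103/39 per unit): all 39 → value 103, running total 226.00
- option 3 (54/37 per unit): 23 of 37 → value 23×54/37 = 33.5676, running total 259.57
Total 259.57.

259.57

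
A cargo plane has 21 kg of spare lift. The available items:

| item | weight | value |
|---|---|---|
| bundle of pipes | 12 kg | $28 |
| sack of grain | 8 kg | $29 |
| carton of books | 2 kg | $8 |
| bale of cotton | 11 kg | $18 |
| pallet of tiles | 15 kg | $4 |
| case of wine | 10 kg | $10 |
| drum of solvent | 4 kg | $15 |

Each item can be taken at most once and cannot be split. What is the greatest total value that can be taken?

$57

This is a 0/1 knapsack; check combinations near the capacity.
- bundle of pipes+sack of grain: weight 12+8=20, value 28+29=57
- sack of grain+carton of books+bale of cotton: weight 8+2+11=21, value 29+8+18=55
- sack of grain+carton of books+drum of solvent: weight 8+2+4=14, value 29+8+15=52
Best: $57.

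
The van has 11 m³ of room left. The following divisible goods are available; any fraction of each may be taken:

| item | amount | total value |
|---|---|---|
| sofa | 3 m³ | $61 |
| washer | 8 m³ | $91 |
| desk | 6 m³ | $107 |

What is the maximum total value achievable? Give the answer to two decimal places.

190.75

Take in order of value per unit:
- sofa (61/3 per unit): all 3 → value 61, running total 61.00
- desk (107/6 per unit): all 6 → value 107, running total 168.00
- washer (91/8 per unit): 2 of 8 → value 2×91/8 = 22.7500, running total 190.75
Total 190.75.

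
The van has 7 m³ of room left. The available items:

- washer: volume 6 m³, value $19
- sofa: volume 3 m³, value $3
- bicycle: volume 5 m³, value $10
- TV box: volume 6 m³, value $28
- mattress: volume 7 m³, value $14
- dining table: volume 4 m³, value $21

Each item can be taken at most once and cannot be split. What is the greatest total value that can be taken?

$28

Check high-value combinations within 7 m³:
- TV box: volume 6, value 28
- sofa+dining table: volume 3+4=7, value 3+21=24
- dining table: volume 4, value 21
Best: $28.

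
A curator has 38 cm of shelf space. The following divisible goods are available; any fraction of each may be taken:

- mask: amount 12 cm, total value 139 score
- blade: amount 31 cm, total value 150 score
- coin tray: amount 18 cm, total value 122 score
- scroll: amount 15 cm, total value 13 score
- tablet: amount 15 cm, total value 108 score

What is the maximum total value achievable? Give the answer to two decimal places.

Take in order of value per unit:
- mask (139/12 per unit): all 12 → value 139, running total 139.00
- tablet (108/15 per unit): all 15 → value 108, running total 247.00
- coin tray (122/18 per unit): 11 of 18 → value 11×122/18 = 74.5556, running total 321.56
Total 321.56.

321.56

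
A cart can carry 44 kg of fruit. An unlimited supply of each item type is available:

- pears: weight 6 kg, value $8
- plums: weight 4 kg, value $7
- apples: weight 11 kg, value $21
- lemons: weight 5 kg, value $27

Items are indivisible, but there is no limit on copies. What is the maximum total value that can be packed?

Best value-per-unit is lemons at 27/5; filling with it alone gives 8×27 = 216.
Optimal mix: 1×plums + 8×lemons → weight 44, value 223.

$223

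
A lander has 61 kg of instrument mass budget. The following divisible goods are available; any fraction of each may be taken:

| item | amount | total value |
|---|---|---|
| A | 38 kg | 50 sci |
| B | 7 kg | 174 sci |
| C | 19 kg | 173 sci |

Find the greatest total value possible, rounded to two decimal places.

Take in order of value per unit:
- B (174/7 per unit): all 7 → value 174, running total 174.00
- C (173/19 per unit): all 19 → value 173, running total 347.00
- A (50/38 per unit): 35 of 38 → value 35×50/38 = 46.0526, running total 393.05
Total 393.05.

393.05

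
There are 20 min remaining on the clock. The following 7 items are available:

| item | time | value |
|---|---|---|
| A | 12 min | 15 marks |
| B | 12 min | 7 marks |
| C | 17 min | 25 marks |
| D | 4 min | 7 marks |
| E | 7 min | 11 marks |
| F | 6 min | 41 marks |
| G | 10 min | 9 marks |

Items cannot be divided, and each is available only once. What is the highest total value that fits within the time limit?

59 marks

Check high-value combinations within 20 min:
- D+E+F: time 4+7+6=17, value 7+11+41=59
- D+F+G: time 4+6+10=20, value 7+41+9=57
- A+F: time 12+6=18, value 15+41=56
- E+F: time 7+6=13, value 11+41=52
Best: 59 marks.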